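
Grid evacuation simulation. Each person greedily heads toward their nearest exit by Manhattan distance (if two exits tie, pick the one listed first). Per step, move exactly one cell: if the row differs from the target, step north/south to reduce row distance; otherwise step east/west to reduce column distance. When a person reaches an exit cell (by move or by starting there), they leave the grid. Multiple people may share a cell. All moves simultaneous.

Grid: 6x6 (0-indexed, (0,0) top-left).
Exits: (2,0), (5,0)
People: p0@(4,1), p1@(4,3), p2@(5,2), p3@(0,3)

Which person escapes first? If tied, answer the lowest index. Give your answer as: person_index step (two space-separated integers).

Step 1: p0:(4,1)->(5,1) | p1:(4,3)->(5,3) | p2:(5,2)->(5,1) | p3:(0,3)->(1,3)
Step 2: p0:(5,1)->(5,0)->EXIT | p1:(5,3)->(5,2) | p2:(5,1)->(5,0)->EXIT | p3:(1,3)->(2,3)
Step 3: p0:escaped | p1:(5,2)->(5,1) | p2:escaped | p3:(2,3)->(2,2)
Step 4: p0:escaped | p1:(5,1)->(5,0)->EXIT | p2:escaped | p3:(2,2)->(2,1)
Step 5: p0:escaped | p1:escaped | p2:escaped | p3:(2,1)->(2,0)->EXIT
Exit steps: [2, 4, 2, 5]
First to escape: p0 at step 2

Answer: 0 2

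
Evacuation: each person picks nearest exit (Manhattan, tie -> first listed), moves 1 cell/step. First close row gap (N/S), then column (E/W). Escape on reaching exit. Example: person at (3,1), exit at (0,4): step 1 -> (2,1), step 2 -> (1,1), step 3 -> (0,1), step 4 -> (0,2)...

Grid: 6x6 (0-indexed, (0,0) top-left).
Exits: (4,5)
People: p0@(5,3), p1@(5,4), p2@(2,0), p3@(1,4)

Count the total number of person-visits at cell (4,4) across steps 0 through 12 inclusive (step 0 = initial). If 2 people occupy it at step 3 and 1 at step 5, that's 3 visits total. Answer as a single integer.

Step 0: p0@(5,3) p1@(5,4) p2@(2,0) p3@(1,4) -> at (4,4): 0 [-], cum=0
Step 1: p0@(4,3) p1@(4,4) p2@(3,0) p3@(2,4) -> at (4,4): 1 [p1], cum=1
Step 2: p0@(4,4) p1@ESC p2@(4,0) p3@(3,4) -> at (4,4): 1 [p0], cum=2
Step 3: p0@ESC p1@ESC p2@(4,1) p3@(4,4) -> at (4,4): 1 [p3], cum=3
Step 4: p0@ESC p1@ESC p2@(4,2) p3@ESC -> at (4,4): 0 [-], cum=3
Step 5: p0@ESC p1@ESC p2@(4,3) p3@ESC -> at (4,4): 0 [-], cum=3
Step 6: p0@ESC p1@ESC p2@(4,4) p3@ESC -> at (4,4): 1 [p2], cum=4
Step 7: p0@ESC p1@ESC p2@ESC p3@ESC -> at (4,4): 0 [-], cum=4
Total visits = 4

Answer: 4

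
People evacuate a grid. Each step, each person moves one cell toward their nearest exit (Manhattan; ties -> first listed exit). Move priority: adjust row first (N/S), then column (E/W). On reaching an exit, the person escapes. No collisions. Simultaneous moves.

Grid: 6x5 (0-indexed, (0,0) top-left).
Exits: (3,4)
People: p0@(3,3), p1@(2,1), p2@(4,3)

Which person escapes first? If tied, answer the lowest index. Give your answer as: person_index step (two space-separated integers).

Answer: 0 1

Derivation:
Step 1: p0:(3,3)->(3,4)->EXIT | p1:(2,1)->(3,1) | p2:(4,3)->(3,3)
Step 2: p0:escaped | p1:(3,1)->(3,2) | p2:(3,3)->(3,4)->EXIT
Step 3: p0:escaped | p1:(3,2)->(3,3) | p2:escaped
Step 4: p0:escaped | p1:(3,3)->(3,4)->EXIT | p2:escaped
Exit steps: [1, 4, 2]
First to escape: p0 at step 1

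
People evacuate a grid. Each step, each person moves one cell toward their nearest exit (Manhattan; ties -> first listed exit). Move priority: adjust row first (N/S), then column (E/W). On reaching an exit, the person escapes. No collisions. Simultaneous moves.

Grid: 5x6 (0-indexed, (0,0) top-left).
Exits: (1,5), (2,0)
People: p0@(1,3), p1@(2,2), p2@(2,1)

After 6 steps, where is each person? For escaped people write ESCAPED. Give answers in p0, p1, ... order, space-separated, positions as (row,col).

Step 1: p0:(1,3)->(1,4) | p1:(2,2)->(2,1) | p2:(2,1)->(2,0)->EXIT
Step 2: p0:(1,4)->(1,5)->EXIT | p1:(2,1)->(2,0)->EXIT | p2:escaped

ESCAPED ESCAPED ESCAPED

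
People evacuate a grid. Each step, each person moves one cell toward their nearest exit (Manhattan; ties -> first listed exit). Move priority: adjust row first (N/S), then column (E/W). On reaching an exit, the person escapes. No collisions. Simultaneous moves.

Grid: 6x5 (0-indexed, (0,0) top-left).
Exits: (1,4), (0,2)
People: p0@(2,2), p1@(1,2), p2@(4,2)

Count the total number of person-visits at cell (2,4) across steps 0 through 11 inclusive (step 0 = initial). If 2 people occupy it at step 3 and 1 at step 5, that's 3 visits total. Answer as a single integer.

Answer: 0

Derivation:
Step 0: p0@(2,2) p1@(1,2) p2@(4,2) -> at (2,4): 0 [-], cum=0
Step 1: p0@(1,2) p1@ESC p2@(3,2) -> at (2,4): 0 [-], cum=0
Step 2: p0@ESC p1@ESC p2@(2,2) -> at (2,4): 0 [-], cum=0
Step 3: p0@ESC p1@ESC p2@(1,2) -> at (2,4): 0 [-], cum=0
Step 4: p0@ESC p1@ESC p2@ESC -> at (2,4): 0 [-], cum=0
Total visits = 0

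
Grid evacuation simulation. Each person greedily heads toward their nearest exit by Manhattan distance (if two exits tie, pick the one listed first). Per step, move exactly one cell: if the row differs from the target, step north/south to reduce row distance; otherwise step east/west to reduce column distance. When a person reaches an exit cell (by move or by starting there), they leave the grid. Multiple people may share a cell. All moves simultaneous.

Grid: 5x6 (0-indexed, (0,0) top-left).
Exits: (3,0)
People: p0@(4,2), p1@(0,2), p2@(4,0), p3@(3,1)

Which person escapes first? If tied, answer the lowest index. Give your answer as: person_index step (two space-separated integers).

Step 1: p0:(4,2)->(3,2) | p1:(0,2)->(1,2) | p2:(4,0)->(3,0)->EXIT | p3:(3,1)->(3,0)->EXIT
Step 2: p0:(3,2)->(3,1) | p1:(1,2)->(2,2) | p2:escaped | p3:escaped
Step 3: p0:(3,1)->(3,0)->EXIT | p1:(2,2)->(3,2) | p2:escaped | p3:escaped
Step 4: p0:escaped | p1:(3,2)->(3,1) | p2:escaped | p3:escaped
Step 5: p0:escaped | p1:(3,1)->(3,0)->EXIT | p2:escaped | p3:escaped
Exit steps: [3, 5, 1, 1]
First to escape: p2 at step 1

Answer: 2 1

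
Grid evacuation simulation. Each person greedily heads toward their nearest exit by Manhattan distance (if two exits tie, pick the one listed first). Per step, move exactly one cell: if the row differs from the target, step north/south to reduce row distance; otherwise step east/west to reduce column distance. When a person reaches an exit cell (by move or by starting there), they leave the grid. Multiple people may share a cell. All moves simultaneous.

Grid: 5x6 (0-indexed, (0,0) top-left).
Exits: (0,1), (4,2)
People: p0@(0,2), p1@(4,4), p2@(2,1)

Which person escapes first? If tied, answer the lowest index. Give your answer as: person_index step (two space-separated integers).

Answer: 0 1

Derivation:
Step 1: p0:(0,2)->(0,1)->EXIT | p1:(4,4)->(4,3) | p2:(2,1)->(1,1)
Step 2: p0:escaped | p1:(4,3)->(4,2)->EXIT | p2:(1,1)->(0,1)->EXIT
Exit steps: [1, 2, 2]
First to escape: p0 at step 1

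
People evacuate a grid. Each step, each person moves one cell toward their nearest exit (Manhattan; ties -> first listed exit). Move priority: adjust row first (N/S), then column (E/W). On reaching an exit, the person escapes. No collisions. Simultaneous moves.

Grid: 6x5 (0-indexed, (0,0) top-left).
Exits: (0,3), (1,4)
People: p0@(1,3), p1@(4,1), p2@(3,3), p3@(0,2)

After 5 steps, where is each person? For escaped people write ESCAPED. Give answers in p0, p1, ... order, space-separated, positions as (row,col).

Step 1: p0:(1,3)->(0,3)->EXIT | p1:(4,1)->(3,1) | p2:(3,3)->(2,3) | p3:(0,2)->(0,3)->EXIT
Step 2: p0:escaped | p1:(3,1)->(2,1) | p2:(2,3)->(1,3) | p3:escaped
Step 3: p0:escaped | p1:(2,1)->(1,1) | p2:(1,3)->(0,3)->EXIT | p3:escaped
Step 4: p0:escaped | p1:(1,1)->(0,1) | p2:escaped | p3:escaped
Step 5: p0:escaped | p1:(0,1)->(0,2) | p2:escaped | p3:escaped

ESCAPED (0,2) ESCAPED ESCAPED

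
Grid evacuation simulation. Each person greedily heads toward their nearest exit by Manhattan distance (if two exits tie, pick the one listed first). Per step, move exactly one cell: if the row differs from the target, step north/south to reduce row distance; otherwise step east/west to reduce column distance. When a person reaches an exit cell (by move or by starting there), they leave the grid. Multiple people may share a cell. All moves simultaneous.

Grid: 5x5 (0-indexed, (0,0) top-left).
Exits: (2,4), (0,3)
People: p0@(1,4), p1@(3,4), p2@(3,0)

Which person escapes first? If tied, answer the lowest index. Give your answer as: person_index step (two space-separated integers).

Step 1: p0:(1,4)->(2,4)->EXIT | p1:(3,4)->(2,4)->EXIT | p2:(3,0)->(2,0)
Step 2: p0:escaped | p1:escaped | p2:(2,0)->(2,1)
Step 3: p0:escaped | p1:escaped | p2:(2,1)->(2,2)
Step 4: p0:escaped | p1:escaped | p2:(2,2)->(2,3)
Step 5: p0:escaped | p1:escaped | p2:(2,3)->(2,4)->EXIT
Exit steps: [1, 1, 5]
First to escape: p0 at step 1

Answer: 0 1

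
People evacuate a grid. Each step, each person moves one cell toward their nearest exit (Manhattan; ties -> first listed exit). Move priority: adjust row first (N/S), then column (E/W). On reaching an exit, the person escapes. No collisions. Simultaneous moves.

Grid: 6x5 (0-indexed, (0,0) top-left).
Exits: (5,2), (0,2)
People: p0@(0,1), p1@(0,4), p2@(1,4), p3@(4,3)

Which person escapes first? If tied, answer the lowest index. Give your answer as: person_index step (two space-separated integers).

Step 1: p0:(0,1)->(0,2)->EXIT | p1:(0,4)->(0,3) | p2:(1,4)->(0,4) | p3:(4,3)->(5,3)
Step 2: p0:escaped | p1:(0,3)->(0,2)->EXIT | p2:(0,4)->(0,3) | p3:(5,3)->(5,2)->EXIT
Step 3: p0:escaped | p1:escaped | p2:(0,3)->(0,2)->EXIT | p3:escaped
Exit steps: [1, 2, 3, 2]
First to escape: p0 at step 1

Answer: 0 1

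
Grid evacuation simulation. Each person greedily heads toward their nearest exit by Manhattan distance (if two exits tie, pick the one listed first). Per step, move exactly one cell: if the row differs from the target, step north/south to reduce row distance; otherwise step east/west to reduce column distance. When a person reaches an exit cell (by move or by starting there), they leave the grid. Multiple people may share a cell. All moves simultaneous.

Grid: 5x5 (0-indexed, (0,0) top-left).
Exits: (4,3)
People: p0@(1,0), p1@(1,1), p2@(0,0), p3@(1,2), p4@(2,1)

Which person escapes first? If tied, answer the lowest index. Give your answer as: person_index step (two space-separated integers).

Step 1: p0:(1,0)->(2,0) | p1:(1,1)->(2,1) | p2:(0,0)->(1,0) | p3:(1,2)->(2,2) | p4:(2,1)->(3,1)
Step 2: p0:(2,0)->(3,0) | p1:(2,1)->(3,1) | p2:(1,0)->(2,0) | p3:(2,2)->(3,2) | p4:(3,1)->(4,1)
Step 3: p0:(3,0)->(4,0) | p1:(3,1)->(4,1) | p2:(2,0)->(3,0) | p3:(3,2)->(4,2) | p4:(4,1)->(4,2)
Step 4: p0:(4,0)->(4,1) | p1:(4,1)->(4,2) | p2:(3,0)->(4,0) | p3:(4,2)->(4,3)->EXIT | p4:(4,2)->(4,3)->EXIT
Step 5: p0:(4,1)->(4,2) | p1:(4,2)->(4,3)->EXIT | p2:(4,0)->(4,1) | p3:escaped | p4:escaped
Step 6: p0:(4,2)->(4,3)->EXIT | p1:escaped | p2:(4,1)->(4,2) | p3:escaped | p4:escaped
Step 7: p0:escaped | p1:escaped | p2:(4,2)->(4,3)->EXIT | p3:escaped | p4:escaped
Exit steps: [6, 5, 7, 4, 4]
First to escape: p3 at step 4

Answer: 3 4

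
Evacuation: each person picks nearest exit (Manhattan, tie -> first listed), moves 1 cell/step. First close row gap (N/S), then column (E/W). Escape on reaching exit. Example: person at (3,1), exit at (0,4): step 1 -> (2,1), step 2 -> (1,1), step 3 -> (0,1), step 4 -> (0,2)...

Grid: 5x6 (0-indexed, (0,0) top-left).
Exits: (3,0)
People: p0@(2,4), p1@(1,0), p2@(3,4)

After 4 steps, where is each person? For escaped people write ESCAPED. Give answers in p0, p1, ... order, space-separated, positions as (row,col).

Step 1: p0:(2,4)->(3,4) | p1:(1,0)->(2,0) | p2:(3,4)->(3,3)
Step 2: p0:(3,4)->(3,3) | p1:(2,0)->(3,0)->EXIT | p2:(3,3)->(3,2)
Step 3: p0:(3,3)->(3,2) | p1:escaped | p2:(3,2)->(3,1)
Step 4: p0:(3,2)->(3,1) | p1:escaped | p2:(3,1)->(3,0)->EXIT

(3,1) ESCAPED ESCAPED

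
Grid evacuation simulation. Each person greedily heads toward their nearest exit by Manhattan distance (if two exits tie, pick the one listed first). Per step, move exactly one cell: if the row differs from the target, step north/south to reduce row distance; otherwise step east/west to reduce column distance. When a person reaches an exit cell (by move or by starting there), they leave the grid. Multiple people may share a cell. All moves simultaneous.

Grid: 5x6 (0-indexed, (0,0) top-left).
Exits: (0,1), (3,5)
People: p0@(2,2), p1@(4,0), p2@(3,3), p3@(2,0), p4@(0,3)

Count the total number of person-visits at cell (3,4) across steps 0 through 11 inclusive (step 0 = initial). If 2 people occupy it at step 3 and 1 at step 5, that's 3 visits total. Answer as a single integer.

Answer: 1

Derivation:
Step 0: p0@(2,2) p1@(4,0) p2@(3,3) p3@(2,0) p4@(0,3) -> at (3,4): 0 [-], cum=0
Step 1: p0@(1,2) p1@(3,0) p2@(3,4) p3@(1,0) p4@(0,2) -> at (3,4): 1 [p2], cum=1
Step 2: p0@(0,2) p1@(2,0) p2@ESC p3@(0,0) p4@ESC -> at (3,4): 0 [-], cum=1
Step 3: p0@ESC p1@(1,0) p2@ESC p3@ESC p4@ESC -> at (3,4): 0 [-], cum=1
Step 4: p0@ESC p1@(0,0) p2@ESC p3@ESC p4@ESC -> at (3,4): 0 [-], cum=1
Step 5: p0@ESC p1@ESC p2@ESC p3@ESC p4@ESC -> at (3,4): 0 [-], cum=1
Total visits = 1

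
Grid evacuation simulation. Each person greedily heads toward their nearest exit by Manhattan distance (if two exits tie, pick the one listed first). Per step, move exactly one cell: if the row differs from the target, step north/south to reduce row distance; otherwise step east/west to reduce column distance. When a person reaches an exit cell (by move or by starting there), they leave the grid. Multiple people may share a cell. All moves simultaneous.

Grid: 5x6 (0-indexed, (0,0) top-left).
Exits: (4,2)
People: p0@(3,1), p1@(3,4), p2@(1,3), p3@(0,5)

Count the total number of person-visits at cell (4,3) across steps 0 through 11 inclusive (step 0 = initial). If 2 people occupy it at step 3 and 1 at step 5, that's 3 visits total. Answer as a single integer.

Answer: 3

Derivation:
Step 0: p0@(3,1) p1@(3,4) p2@(1,3) p3@(0,5) -> at (4,3): 0 [-], cum=0
Step 1: p0@(4,1) p1@(4,4) p2@(2,3) p3@(1,5) -> at (4,3): 0 [-], cum=0
Step 2: p0@ESC p1@(4,3) p2@(3,3) p3@(2,5) -> at (4,3): 1 [p1], cum=1
Step 3: p0@ESC p1@ESC p2@(4,3) p3@(3,5) -> at (4,3): 1 [p2], cum=2
Step 4: p0@ESC p1@ESC p2@ESC p3@(4,5) -> at (4,3): 0 [-], cum=2
Step 5: p0@ESC p1@ESC p2@ESC p3@(4,4) -> at (4,3): 0 [-], cum=2
Step 6: p0@ESC p1@ESC p2@ESC p3@(4,3) -> at (4,3): 1 [p3], cum=3
Step 7: p0@ESC p1@ESC p2@ESC p3@ESC -> at (4,3): 0 [-], cum=3
Total visits = 3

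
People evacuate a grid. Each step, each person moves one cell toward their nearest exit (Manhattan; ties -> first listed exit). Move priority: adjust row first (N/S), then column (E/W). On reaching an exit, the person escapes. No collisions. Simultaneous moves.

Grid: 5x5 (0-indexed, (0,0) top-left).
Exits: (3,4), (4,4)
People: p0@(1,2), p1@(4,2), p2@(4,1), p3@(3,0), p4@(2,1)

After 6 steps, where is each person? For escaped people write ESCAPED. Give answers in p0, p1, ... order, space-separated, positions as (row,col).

Step 1: p0:(1,2)->(2,2) | p1:(4,2)->(4,3) | p2:(4,1)->(4,2) | p3:(3,0)->(3,1) | p4:(2,1)->(3,1)
Step 2: p0:(2,2)->(3,2) | p1:(4,3)->(4,4)->EXIT | p2:(4,2)->(4,3) | p3:(3,1)->(3,2) | p4:(3,1)->(3,2)
Step 3: p0:(3,2)->(3,3) | p1:escaped | p2:(4,3)->(4,4)->EXIT | p3:(3,2)->(3,3) | p4:(3,2)->(3,3)
Step 4: p0:(3,3)->(3,4)->EXIT | p1:escaped | p2:escaped | p3:(3,3)->(3,4)->EXIT | p4:(3,3)->(3,4)->EXIT

ESCAPED ESCAPED ESCAPED ESCAPED ESCAPED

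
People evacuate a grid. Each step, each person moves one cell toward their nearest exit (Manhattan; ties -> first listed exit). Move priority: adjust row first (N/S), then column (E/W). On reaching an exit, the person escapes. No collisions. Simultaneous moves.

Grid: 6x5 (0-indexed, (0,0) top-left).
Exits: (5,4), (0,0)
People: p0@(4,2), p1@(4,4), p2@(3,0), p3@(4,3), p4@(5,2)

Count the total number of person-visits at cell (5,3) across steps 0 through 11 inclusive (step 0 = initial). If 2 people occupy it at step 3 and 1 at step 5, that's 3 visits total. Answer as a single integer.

Step 0: p0@(4,2) p1@(4,4) p2@(3,0) p3@(4,3) p4@(5,2) -> at (5,3): 0 [-], cum=0
Step 1: p0@(5,2) p1@ESC p2@(2,0) p3@(5,3) p4@(5,3) -> at (5,3): 2 [p3,p4], cum=2
Step 2: p0@(5,3) p1@ESC p2@(1,0) p3@ESC p4@ESC -> at (5,3): 1 [p0], cum=3
Step 3: p0@ESC p1@ESC p2@ESC p3@ESC p4@ESC -> at (5,3): 0 [-], cum=3
Total visits = 3

Answer: 3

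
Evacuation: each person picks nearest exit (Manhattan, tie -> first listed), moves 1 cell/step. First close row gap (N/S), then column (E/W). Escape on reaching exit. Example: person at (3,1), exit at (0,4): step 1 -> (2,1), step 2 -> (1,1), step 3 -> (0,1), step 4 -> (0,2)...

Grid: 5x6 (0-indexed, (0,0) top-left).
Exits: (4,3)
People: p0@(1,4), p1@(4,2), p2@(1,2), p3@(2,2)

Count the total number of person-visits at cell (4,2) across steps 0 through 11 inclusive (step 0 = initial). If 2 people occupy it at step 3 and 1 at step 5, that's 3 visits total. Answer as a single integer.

Step 0: p0@(1,4) p1@(4,2) p2@(1,2) p3@(2,2) -> at (4,2): 1 [p1], cum=1
Step 1: p0@(2,4) p1@ESC p2@(2,2) p3@(3,2) -> at (4,2): 0 [-], cum=1
Step 2: p0@(3,4) p1@ESC p2@(3,2) p3@(4,2) -> at (4,2): 1 [p3], cum=2
Step 3: p0@(4,4) p1@ESC p2@(4,2) p3@ESC -> at (4,2): 1 [p2], cum=3
Step 4: p0@ESC p1@ESC p2@ESC p3@ESC -> at (4,2): 0 [-], cum=3
Total visits = 3

Answer: 3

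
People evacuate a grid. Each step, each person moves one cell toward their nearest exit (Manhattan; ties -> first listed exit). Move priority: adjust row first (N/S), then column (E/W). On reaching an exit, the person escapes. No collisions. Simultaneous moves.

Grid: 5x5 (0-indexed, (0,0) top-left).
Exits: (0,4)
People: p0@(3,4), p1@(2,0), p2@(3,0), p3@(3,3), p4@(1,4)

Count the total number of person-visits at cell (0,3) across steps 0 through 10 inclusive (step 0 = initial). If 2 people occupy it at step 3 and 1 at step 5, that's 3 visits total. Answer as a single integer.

Step 0: p0@(3,4) p1@(2,0) p2@(3,0) p3@(3,3) p4@(1,4) -> at (0,3): 0 [-], cum=0
Step 1: p0@(2,4) p1@(1,0) p2@(2,0) p3@(2,3) p4@ESC -> at (0,3): 0 [-], cum=0
Step 2: p0@(1,4) p1@(0,0) p2@(1,0) p3@(1,3) p4@ESC -> at (0,3): 0 [-], cum=0
Step 3: p0@ESC p1@(0,1) p2@(0,0) p3@(0,3) p4@ESC -> at (0,3): 1 [p3], cum=1
Step 4: p0@ESC p1@(0,2) p2@(0,1) p3@ESC p4@ESC -> at (0,3): 0 [-], cum=1
Step 5: p0@ESC p1@(0,3) p2@(0,2) p3@ESC p4@ESC -> at (0,3): 1 [p1], cum=2
Step 6: p0@ESC p1@ESC p2@(0,3) p3@ESC p4@ESC -> at (0,3): 1 [p2], cum=3
Step 7: p0@ESC p1@ESC p2@ESC p3@ESC p4@ESC -> at (0,3): 0 [-], cum=3
Total visits = 3

Answer: 3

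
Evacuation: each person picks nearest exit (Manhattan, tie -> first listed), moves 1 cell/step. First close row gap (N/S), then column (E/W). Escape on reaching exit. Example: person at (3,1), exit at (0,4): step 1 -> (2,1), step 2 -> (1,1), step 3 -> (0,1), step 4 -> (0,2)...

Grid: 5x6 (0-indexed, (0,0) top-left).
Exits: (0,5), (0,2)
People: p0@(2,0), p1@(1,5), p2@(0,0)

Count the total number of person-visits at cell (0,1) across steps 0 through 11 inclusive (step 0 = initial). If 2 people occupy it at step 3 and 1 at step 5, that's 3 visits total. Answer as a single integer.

Step 0: p0@(2,0) p1@(1,5) p2@(0,0) -> at (0,1): 0 [-], cum=0
Step 1: p0@(1,0) p1@ESC p2@(0,1) -> at (0,1): 1 [p2], cum=1
Step 2: p0@(0,0) p1@ESC p2@ESC -> at (0,1): 0 [-], cum=1
Step 3: p0@(0,1) p1@ESC p2@ESC -> at (0,1): 1 [p0], cum=2
Step 4: p0@ESC p1@ESC p2@ESC -> at (0,1): 0 [-], cum=2
Total visits = 2

Answer: 2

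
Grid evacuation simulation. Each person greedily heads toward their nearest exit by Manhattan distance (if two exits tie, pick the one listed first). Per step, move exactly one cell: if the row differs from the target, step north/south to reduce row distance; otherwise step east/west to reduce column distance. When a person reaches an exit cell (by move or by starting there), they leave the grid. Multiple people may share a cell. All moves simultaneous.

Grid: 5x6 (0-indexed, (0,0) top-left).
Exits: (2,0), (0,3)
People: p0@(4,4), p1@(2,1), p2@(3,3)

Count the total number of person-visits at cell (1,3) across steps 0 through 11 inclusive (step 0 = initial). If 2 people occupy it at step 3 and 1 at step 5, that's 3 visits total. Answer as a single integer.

Step 0: p0@(4,4) p1@(2,1) p2@(3,3) -> at (1,3): 0 [-], cum=0
Step 1: p0@(3,4) p1@ESC p2@(2,3) -> at (1,3): 0 [-], cum=0
Step 2: p0@(2,4) p1@ESC p2@(1,3) -> at (1,3): 1 [p2], cum=1
Step 3: p0@(1,4) p1@ESC p2@ESC -> at (1,3): 0 [-], cum=1
Step 4: p0@(0,4) p1@ESC p2@ESC -> at (1,3): 0 [-], cum=1
Step 5: p0@ESC p1@ESC p2@ESC -> at (1,3): 0 [-], cum=1
Total visits = 1

Answer: 1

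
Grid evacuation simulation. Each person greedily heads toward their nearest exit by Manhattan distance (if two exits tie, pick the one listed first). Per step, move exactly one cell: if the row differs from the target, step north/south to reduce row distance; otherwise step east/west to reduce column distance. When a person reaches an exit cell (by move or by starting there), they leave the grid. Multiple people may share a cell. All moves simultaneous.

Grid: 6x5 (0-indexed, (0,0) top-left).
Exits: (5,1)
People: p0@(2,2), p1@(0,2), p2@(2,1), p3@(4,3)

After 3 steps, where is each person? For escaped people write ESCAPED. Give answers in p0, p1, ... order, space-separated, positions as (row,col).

Step 1: p0:(2,2)->(3,2) | p1:(0,2)->(1,2) | p2:(2,1)->(3,1) | p3:(4,3)->(5,3)
Step 2: p0:(3,2)->(4,2) | p1:(1,2)->(2,2) | p2:(3,1)->(4,1) | p3:(5,3)->(5,2)
Step 3: p0:(4,2)->(5,2) | p1:(2,2)->(3,2) | p2:(4,1)->(5,1)->EXIT | p3:(5,2)->(5,1)->EXIT

(5,2) (3,2) ESCAPED ESCAPED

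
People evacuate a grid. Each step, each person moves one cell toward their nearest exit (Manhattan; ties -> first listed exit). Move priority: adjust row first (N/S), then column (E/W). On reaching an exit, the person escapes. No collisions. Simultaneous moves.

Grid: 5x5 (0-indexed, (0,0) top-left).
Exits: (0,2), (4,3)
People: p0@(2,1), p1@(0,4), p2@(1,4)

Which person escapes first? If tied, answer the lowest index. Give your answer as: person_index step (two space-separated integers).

Answer: 1 2

Derivation:
Step 1: p0:(2,1)->(1,1) | p1:(0,4)->(0,3) | p2:(1,4)->(0,4)
Step 2: p0:(1,1)->(0,1) | p1:(0,3)->(0,2)->EXIT | p2:(0,4)->(0,3)
Step 3: p0:(0,1)->(0,2)->EXIT | p1:escaped | p2:(0,3)->(0,2)->EXIT
Exit steps: [3, 2, 3]
First to escape: p1 at step 2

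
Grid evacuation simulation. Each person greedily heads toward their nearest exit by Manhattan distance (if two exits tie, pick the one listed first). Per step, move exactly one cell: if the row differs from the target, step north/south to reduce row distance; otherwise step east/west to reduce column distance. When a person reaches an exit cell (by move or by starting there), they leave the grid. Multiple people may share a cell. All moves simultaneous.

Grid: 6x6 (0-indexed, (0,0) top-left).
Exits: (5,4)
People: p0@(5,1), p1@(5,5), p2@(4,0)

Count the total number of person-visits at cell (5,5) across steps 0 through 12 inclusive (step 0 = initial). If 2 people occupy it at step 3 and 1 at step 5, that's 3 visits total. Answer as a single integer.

Step 0: p0@(5,1) p1@(5,5) p2@(4,0) -> at (5,5): 1 [p1], cum=1
Step 1: p0@(5,2) p1@ESC p2@(5,0) -> at (5,5): 0 [-], cum=1
Step 2: p0@(5,3) p1@ESC p2@(5,1) -> at (5,5): 0 [-], cum=1
Step 3: p0@ESC p1@ESC p2@(5,2) -> at (5,5): 0 [-], cum=1
Step 4: p0@ESC p1@ESC p2@(5,3) -> at (5,5): 0 [-], cum=1
Step 5: p0@ESC p1@ESC p2@ESC -> at (5,5): 0 [-], cum=1
Total visits = 1

Answer: 1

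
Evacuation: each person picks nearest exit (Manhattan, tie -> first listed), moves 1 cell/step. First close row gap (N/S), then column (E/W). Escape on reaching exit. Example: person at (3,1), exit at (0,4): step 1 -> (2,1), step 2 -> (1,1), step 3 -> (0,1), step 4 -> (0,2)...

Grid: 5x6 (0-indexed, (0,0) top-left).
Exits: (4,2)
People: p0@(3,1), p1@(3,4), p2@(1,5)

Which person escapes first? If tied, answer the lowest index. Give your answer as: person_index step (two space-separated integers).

Step 1: p0:(3,1)->(4,1) | p1:(3,4)->(4,4) | p2:(1,5)->(2,5)
Step 2: p0:(4,1)->(4,2)->EXIT | p1:(4,4)->(4,3) | p2:(2,5)->(3,5)
Step 3: p0:escaped | p1:(4,3)->(4,2)->EXIT | p2:(3,5)->(4,5)
Step 4: p0:escaped | p1:escaped | p2:(4,5)->(4,4)
Step 5: p0:escaped | p1:escaped | p2:(4,4)->(4,3)
Step 6: p0:escaped | p1:escaped | p2:(4,3)->(4,2)->EXIT
Exit steps: [2, 3, 6]
First to escape: p0 at step 2

Answer: 0 2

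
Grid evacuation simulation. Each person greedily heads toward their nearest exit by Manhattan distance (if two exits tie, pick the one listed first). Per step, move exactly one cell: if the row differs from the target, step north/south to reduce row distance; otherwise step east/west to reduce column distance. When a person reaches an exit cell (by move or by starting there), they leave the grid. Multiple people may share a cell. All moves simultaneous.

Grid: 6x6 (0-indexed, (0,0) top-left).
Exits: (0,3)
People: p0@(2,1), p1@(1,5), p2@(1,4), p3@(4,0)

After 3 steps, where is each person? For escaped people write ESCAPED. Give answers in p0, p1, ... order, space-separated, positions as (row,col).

Step 1: p0:(2,1)->(1,1) | p1:(1,5)->(0,5) | p2:(1,4)->(0,4) | p3:(4,0)->(3,0)
Step 2: p0:(1,1)->(0,1) | p1:(0,5)->(0,4) | p2:(0,4)->(0,3)->EXIT | p3:(3,0)->(2,0)
Step 3: p0:(0,1)->(0,2) | p1:(0,4)->(0,3)->EXIT | p2:escaped | p3:(2,0)->(1,0)

(0,2) ESCAPED ESCAPED (1,0)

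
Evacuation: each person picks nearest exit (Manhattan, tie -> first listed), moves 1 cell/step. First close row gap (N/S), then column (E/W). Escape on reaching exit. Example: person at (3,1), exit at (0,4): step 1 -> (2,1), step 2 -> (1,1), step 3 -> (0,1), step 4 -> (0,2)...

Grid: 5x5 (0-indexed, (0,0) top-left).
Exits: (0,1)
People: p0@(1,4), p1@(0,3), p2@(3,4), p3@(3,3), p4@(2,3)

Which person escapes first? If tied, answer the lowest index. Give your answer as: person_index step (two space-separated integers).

Answer: 1 2

Derivation:
Step 1: p0:(1,4)->(0,4) | p1:(0,3)->(0,2) | p2:(3,4)->(2,4) | p3:(3,3)->(2,3) | p4:(2,3)->(1,3)
Step 2: p0:(0,4)->(0,3) | p1:(0,2)->(0,1)->EXIT | p2:(2,4)->(1,4) | p3:(2,3)->(1,3) | p4:(1,3)->(0,3)
Step 3: p0:(0,3)->(0,2) | p1:escaped | p2:(1,4)->(0,4) | p3:(1,3)->(0,3) | p4:(0,3)->(0,2)
Step 4: p0:(0,2)->(0,1)->EXIT | p1:escaped | p2:(0,4)->(0,3) | p3:(0,3)->(0,2) | p4:(0,2)->(0,1)->EXIT
Step 5: p0:escaped | p1:escaped | p2:(0,3)->(0,2) | p3:(0,2)->(0,1)->EXIT | p4:escaped
Step 6: p0:escaped | p1:escaped | p2:(0,2)->(0,1)->EXIT | p3:escaped | p4:escaped
Exit steps: [4, 2, 6, 5, 4]
First to escape: p1 at step 2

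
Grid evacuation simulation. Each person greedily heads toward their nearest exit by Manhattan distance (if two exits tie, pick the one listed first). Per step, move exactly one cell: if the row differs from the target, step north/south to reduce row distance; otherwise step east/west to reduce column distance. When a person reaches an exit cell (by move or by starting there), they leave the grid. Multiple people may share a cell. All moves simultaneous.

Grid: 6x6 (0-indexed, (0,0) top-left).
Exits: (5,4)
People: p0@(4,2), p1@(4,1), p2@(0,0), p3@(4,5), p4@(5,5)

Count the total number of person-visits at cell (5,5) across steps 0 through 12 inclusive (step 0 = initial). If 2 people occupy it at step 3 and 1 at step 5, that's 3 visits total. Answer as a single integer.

Answer: 2

Derivation:
Step 0: p0@(4,2) p1@(4,1) p2@(0,0) p3@(4,5) p4@(5,5) -> at (5,5): 1 [p4], cum=1
Step 1: p0@(5,2) p1@(5,1) p2@(1,0) p3@(5,5) p4@ESC -> at (5,5): 1 [p3], cum=2
Step 2: p0@(5,3) p1@(5,2) p2@(2,0) p3@ESC p4@ESC -> at (5,5): 0 [-], cum=2
Step 3: p0@ESC p1@(5,3) p2@(3,0) p3@ESC p4@ESC -> at (5,5): 0 [-], cum=2
Step 4: p0@ESC p1@ESC p2@(4,0) p3@ESC p4@ESC -> at (5,5): 0 [-], cum=2
Step 5: p0@ESC p1@ESC p2@(5,0) p3@ESC p4@ESC -> at (5,5): 0 [-], cum=2
Step 6: p0@ESC p1@ESC p2@(5,1) p3@ESC p4@ESC -> at (5,5): 0 [-], cum=2
Step 7: p0@ESC p1@ESC p2@(5,2) p3@ESC p4@ESC -> at (5,5): 0 [-], cum=2
Step 8: p0@ESC p1@ESC p2@(5,3) p3@ESC p4@ESC -> at (5,5): 0 [-], cum=2
Step 9: p0@ESC p1@ESC p2@ESC p3@ESC p4@ESC -> at (5,5): 0 [-], cum=2
Total visits = 2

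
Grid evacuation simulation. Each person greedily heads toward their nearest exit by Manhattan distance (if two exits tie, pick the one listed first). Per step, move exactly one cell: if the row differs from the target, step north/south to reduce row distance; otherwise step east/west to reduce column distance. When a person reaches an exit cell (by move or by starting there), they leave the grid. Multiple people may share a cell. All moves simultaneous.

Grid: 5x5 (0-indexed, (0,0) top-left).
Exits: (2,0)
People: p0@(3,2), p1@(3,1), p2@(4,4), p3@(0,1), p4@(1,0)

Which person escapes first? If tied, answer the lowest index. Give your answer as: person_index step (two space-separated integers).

Answer: 4 1

Derivation:
Step 1: p0:(3,2)->(2,2) | p1:(3,1)->(2,1) | p2:(4,4)->(3,4) | p3:(0,1)->(1,1) | p4:(1,0)->(2,0)->EXIT
Step 2: p0:(2,2)->(2,1) | p1:(2,1)->(2,0)->EXIT | p2:(3,4)->(2,4) | p3:(1,1)->(2,1) | p4:escaped
Step 3: p0:(2,1)->(2,0)->EXIT | p1:escaped | p2:(2,4)->(2,3) | p3:(2,1)->(2,0)->EXIT | p4:escaped
Step 4: p0:escaped | p1:escaped | p2:(2,3)->(2,2) | p3:escaped | p4:escaped
Step 5: p0:escaped | p1:escaped | p2:(2,2)->(2,1) | p3:escaped | p4:escaped
Step 6: p0:escaped | p1:escaped | p2:(2,1)->(2,0)->EXIT | p3:escaped | p4:escaped
Exit steps: [3, 2, 6, 3, 1]
First to escape: p4 at step 1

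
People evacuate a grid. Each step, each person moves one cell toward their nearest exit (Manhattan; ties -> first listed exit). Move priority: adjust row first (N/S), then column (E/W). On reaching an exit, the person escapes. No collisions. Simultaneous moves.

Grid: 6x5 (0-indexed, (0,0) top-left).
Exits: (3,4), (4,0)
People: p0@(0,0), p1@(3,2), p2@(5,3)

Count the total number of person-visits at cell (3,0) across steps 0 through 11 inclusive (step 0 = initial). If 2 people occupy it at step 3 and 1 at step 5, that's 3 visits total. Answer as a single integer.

Step 0: p0@(0,0) p1@(3,2) p2@(5,3) -> at (3,0): 0 [-], cum=0
Step 1: p0@(1,0) p1@(3,3) p2@(4,3) -> at (3,0): 0 [-], cum=0
Step 2: p0@(2,0) p1@ESC p2@(3,3) -> at (3,0): 0 [-], cum=0
Step 3: p0@(3,0) p1@ESC p2@ESC -> at (3,0): 1 [p0], cum=1
Step 4: p0@ESC p1@ESC p2@ESC -> at (3,0): 0 [-], cum=1
Total visits = 1

Answer: 1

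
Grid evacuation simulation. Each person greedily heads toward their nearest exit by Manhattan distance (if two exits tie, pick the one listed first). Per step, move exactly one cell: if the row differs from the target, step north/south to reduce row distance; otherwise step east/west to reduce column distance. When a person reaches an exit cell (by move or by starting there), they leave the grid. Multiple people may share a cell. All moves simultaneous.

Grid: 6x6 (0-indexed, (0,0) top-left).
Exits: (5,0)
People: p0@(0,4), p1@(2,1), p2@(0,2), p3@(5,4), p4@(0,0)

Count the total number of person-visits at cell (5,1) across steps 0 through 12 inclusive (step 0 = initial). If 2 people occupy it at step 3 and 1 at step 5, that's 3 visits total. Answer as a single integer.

Answer: 4

Derivation:
Step 0: p0@(0,4) p1@(2,1) p2@(0,2) p3@(5,4) p4@(0,0) -> at (5,1): 0 [-], cum=0
Step 1: p0@(1,4) p1@(3,1) p2@(1,2) p3@(5,3) p4@(1,0) -> at (5,1): 0 [-], cum=0
Step 2: p0@(2,4) p1@(4,1) p2@(2,2) p3@(5,2) p4@(2,0) -> at (5,1): 0 [-], cum=0
Step 3: p0@(3,4) p1@(5,1) p2@(3,2) p3@(5,1) p4@(3,0) -> at (5,1): 2 [p1,p3], cum=2
Step 4: p0@(4,4) p1@ESC p2@(4,2) p3@ESC p4@(4,0) -> at (5,1): 0 [-], cum=2
Step 5: p0@(5,4) p1@ESC p2@(5,2) p3@ESC p4@ESC -> at (5,1): 0 [-], cum=2
Step 6: p0@(5,3) p1@ESC p2@(5,1) p3@ESC p4@ESC -> at (5,1): 1 [p2], cum=3
Step 7: p0@(5,2) p1@ESC p2@ESC p3@ESC p4@ESC -> at (5,1): 0 [-], cum=3
Step 8: p0@(5,1) p1@ESC p2@ESC p3@ESC p4@ESC -> at (5,1): 1 [p0], cum=4
Step 9: p0@ESC p1@ESC p2@ESC p3@ESC p4@ESC -> at (5,1): 0 [-], cum=4
Total visits = 4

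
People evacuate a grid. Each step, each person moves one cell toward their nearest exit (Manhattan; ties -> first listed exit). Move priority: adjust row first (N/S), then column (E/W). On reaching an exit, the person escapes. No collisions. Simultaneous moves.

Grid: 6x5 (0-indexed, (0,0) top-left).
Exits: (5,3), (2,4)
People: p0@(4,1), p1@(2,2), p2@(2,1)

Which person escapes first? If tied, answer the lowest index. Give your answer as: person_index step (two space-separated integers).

Answer: 1 2

Derivation:
Step 1: p0:(4,1)->(5,1) | p1:(2,2)->(2,3) | p2:(2,1)->(2,2)
Step 2: p0:(5,1)->(5,2) | p1:(2,3)->(2,4)->EXIT | p2:(2,2)->(2,3)
Step 3: p0:(5,2)->(5,3)->EXIT | p1:escaped | p2:(2,3)->(2,4)->EXIT
Exit steps: [3, 2, 3]
First to escape: p1 at step 2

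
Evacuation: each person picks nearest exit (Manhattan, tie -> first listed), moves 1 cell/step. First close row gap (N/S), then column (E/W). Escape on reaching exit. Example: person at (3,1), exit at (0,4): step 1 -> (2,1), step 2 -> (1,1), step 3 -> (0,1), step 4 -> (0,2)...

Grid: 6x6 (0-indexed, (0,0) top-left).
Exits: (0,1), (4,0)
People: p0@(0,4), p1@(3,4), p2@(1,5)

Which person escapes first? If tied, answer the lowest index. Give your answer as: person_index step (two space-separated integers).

Step 1: p0:(0,4)->(0,3) | p1:(3,4)->(4,4) | p2:(1,5)->(0,5)
Step 2: p0:(0,3)->(0,2) | p1:(4,4)->(4,3) | p2:(0,5)->(0,4)
Step 3: p0:(0,2)->(0,1)->EXIT | p1:(4,3)->(4,2) | p2:(0,4)->(0,3)
Step 4: p0:escaped | p1:(4,2)->(4,1) | p2:(0,3)->(0,2)
Step 5: p0:escaped | p1:(4,1)->(4,0)->EXIT | p2:(0,2)->(0,1)->EXIT
Exit steps: [3, 5, 5]
First to escape: p0 at step 3

Answer: 0 3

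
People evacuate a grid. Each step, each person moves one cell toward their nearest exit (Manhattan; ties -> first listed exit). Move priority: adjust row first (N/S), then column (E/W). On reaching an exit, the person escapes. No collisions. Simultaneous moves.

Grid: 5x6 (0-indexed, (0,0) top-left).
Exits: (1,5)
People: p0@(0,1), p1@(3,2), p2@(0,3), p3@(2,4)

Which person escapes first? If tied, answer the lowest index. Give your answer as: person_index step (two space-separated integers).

Answer: 3 2

Derivation:
Step 1: p0:(0,1)->(1,1) | p1:(3,2)->(2,2) | p2:(0,3)->(1,3) | p3:(2,4)->(1,4)
Step 2: p0:(1,1)->(1,2) | p1:(2,2)->(1,2) | p2:(1,3)->(1,4) | p3:(1,4)->(1,5)->EXIT
Step 3: p0:(1,2)->(1,3) | p1:(1,2)->(1,3) | p2:(1,4)->(1,5)->EXIT | p3:escaped
Step 4: p0:(1,3)->(1,4) | p1:(1,3)->(1,4) | p2:escaped | p3:escaped
Step 5: p0:(1,4)->(1,5)->EXIT | p1:(1,4)->(1,5)->EXIT | p2:escaped | p3:escaped
Exit steps: [5, 5, 3, 2]
First to escape: p3 at step 2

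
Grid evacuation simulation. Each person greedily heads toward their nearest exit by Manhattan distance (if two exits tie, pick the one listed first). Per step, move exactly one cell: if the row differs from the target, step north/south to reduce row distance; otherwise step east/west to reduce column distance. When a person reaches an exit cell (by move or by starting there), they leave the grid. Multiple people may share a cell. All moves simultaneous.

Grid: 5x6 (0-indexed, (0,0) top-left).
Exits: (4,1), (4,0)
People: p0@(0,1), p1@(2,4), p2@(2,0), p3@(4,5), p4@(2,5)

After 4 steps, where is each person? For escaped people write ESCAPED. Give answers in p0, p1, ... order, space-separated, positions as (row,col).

Step 1: p0:(0,1)->(1,1) | p1:(2,4)->(3,4) | p2:(2,0)->(3,0) | p3:(4,5)->(4,4) | p4:(2,5)->(3,5)
Step 2: p0:(1,1)->(2,1) | p1:(3,4)->(4,4) | p2:(3,0)->(4,0)->EXIT | p3:(4,4)->(4,3) | p4:(3,5)->(4,5)
Step 3: p0:(2,1)->(3,1) | p1:(4,4)->(4,3) | p2:escaped | p3:(4,3)->(4,2) | p4:(4,5)->(4,4)
Step 4: p0:(3,1)->(4,1)->EXIT | p1:(4,3)->(4,2) | p2:escaped | p3:(4,2)->(4,1)->EXIT | p4:(4,4)->(4,3)

ESCAPED (4,2) ESCAPED ESCAPED (4,3)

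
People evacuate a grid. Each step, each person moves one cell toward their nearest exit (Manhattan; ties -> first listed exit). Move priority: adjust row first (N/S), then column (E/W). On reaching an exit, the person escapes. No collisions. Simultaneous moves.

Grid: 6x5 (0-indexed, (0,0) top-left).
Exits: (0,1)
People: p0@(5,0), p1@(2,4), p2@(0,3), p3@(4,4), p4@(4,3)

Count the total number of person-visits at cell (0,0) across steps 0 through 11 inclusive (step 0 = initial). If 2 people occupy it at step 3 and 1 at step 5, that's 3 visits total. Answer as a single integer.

Step 0: p0@(5,0) p1@(2,4) p2@(0,3) p3@(4,4) p4@(4,3) -> at (0,0): 0 [-], cum=0
Step 1: p0@(4,0) p1@(1,4) p2@(0,2) p3@(3,4) p4@(3,3) -> at (0,0): 0 [-], cum=0
Step 2: p0@(3,0) p1@(0,4) p2@ESC p3@(2,4) p4@(2,3) -> at (0,0): 0 [-], cum=0
Step 3: p0@(2,0) p1@(0,3) p2@ESC p3@(1,4) p4@(1,3) -> at (0,0): 0 [-], cum=0
Step 4: p0@(1,0) p1@(0,2) p2@ESC p3@(0,4) p4@(0,3) -> at (0,0): 0 [-], cum=0
Step 5: p0@(0,0) p1@ESC p2@ESC p3@(0,3) p4@(0,2) -> at (0,0): 1 [p0], cum=1
Step 6: p0@ESC p1@ESC p2@ESC p3@(0,2) p4@ESC -> at (0,0): 0 [-], cum=1
Step 7: p0@ESC p1@ESC p2@ESC p3@ESC p4@ESC -> at (0,0): 0 [-], cum=1
Total visits = 1

Answer: 1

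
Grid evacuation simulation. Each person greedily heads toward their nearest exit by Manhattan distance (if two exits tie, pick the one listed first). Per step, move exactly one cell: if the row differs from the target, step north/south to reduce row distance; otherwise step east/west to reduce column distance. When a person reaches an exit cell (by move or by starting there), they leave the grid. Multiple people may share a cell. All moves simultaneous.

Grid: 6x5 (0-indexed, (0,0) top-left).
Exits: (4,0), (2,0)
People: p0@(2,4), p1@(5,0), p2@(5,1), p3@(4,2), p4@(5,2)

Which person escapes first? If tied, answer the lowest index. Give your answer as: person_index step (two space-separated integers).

Step 1: p0:(2,4)->(2,3) | p1:(5,0)->(4,0)->EXIT | p2:(5,1)->(4,1) | p3:(4,2)->(4,1) | p4:(5,2)->(4,2)
Step 2: p0:(2,3)->(2,2) | p1:escaped | p2:(4,1)->(4,0)->EXIT | p3:(4,1)->(4,0)->EXIT | p4:(4,2)->(4,1)
Step 3: p0:(2,2)->(2,1) | p1:escaped | p2:escaped | p3:escaped | p4:(4,1)->(4,0)->EXIT
Step 4: p0:(2,1)->(2,0)->EXIT | p1:escaped | p2:escaped | p3:escaped | p4:escaped
Exit steps: [4, 1, 2, 2, 3]
First to escape: p1 at step 1

Answer: 1 1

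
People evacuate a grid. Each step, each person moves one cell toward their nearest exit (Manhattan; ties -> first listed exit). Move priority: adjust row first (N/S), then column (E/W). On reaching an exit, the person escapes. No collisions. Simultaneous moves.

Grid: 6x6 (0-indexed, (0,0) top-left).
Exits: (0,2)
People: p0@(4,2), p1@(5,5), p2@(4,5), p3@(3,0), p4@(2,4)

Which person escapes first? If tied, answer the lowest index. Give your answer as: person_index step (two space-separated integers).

Step 1: p0:(4,2)->(3,2) | p1:(5,5)->(4,5) | p2:(4,5)->(3,5) | p3:(3,0)->(2,0) | p4:(2,4)->(1,4)
Step 2: p0:(3,2)->(2,2) | p1:(4,5)->(3,5) | p2:(3,5)->(2,5) | p3:(2,0)->(1,0) | p4:(1,4)->(0,4)
Step 3: p0:(2,2)->(1,2) | p1:(3,5)->(2,5) | p2:(2,5)->(1,5) | p3:(1,0)->(0,0) | p4:(0,4)->(0,3)
Step 4: p0:(1,2)->(0,2)->EXIT | p1:(2,5)->(1,5) | p2:(1,5)->(0,5) | p3:(0,0)->(0,1) | p4:(0,3)->(0,2)->EXIT
Step 5: p0:escaped | p1:(1,5)->(0,5) | p2:(0,5)->(0,4) | p3:(0,1)->(0,2)->EXIT | p4:escaped
Step 6: p0:escaped | p1:(0,5)->(0,4) | p2:(0,4)->(0,3) | p3:escaped | p4:escaped
Step 7: p0:escaped | p1:(0,4)->(0,3) | p2:(0,3)->(0,2)->EXIT | p3:escaped | p4:escaped
Step 8: p0:escaped | p1:(0,3)->(0,2)->EXIT | p2:escaped | p3:escaped | p4:escaped
Exit steps: [4, 8, 7, 5, 4]
First to escape: p0 at step 4

Answer: 0 4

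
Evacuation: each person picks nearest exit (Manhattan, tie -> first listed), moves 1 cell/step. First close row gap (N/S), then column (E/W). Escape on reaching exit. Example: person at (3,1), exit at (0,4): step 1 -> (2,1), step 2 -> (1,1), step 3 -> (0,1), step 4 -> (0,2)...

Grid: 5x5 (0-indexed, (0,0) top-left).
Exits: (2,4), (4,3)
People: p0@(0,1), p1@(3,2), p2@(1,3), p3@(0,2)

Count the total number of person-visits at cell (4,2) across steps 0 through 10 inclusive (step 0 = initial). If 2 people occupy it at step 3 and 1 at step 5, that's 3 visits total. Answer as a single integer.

Step 0: p0@(0,1) p1@(3,2) p2@(1,3) p3@(0,2) -> at (4,2): 0 [-], cum=0
Step 1: p0@(1,1) p1@(4,2) p2@(2,3) p3@(1,2) -> at (4,2): 1 [p1], cum=1
Step 2: p0@(2,1) p1@ESC p2@ESC p3@(2,2) -> at (4,2): 0 [-], cum=1
Step 3: p0@(2,2) p1@ESC p2@ESC p3@(2,3) -> at (4,2): 0 [-], cum=1
Step 4: p0@(2,3) p1@ESC p2@ESC p3@ESC -> at (4,2): 0 [-], cum=1
Step 5: p0@ESC p1@ESC p2@ESC p3@ESC -> at (4,2): 0 [-], cum=1
Total visits = 1

Answer: 1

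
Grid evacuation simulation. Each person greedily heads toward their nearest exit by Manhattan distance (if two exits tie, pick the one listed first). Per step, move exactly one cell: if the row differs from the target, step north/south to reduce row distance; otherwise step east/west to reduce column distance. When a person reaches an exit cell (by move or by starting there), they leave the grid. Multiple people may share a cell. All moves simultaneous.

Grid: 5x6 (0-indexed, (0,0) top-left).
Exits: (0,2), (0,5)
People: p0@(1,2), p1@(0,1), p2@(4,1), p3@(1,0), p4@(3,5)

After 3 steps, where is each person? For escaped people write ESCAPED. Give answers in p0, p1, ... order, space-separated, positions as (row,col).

Step 1: p0:(1,2)->(0,2)->EXIT | p1:(0,1)->(0,2)->EXIT | p2:(4,1)->(3,1) | p3:(1,0)->(0,0) | p4:(3,5)->(2,5)
Step 2: p0:escaped | p1:escaped | p2:(3,1)->(2,1) | p3:(0,0)->(0,1) | p4:(2,5)->(1,5)
Step 3: p0:escaped | p1:escaped | p2:(2,1)->(1,1) | p3:(0,1)->(0,2)->EXIT | p4:(1,5)->(0,5)->EXIT

ESCAPED ESCAPED (1,1) ESCAPED ESCAPED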